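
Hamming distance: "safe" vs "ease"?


Comparing character by character (same length = 4):
  Pos 0: 's' vs 'e' !=
  Pos 1: 'a' vs 'a' =
  Pos 2: 'f' vs 's' !=
  Pos 3: 'e' vs 'e' =
Hamming distance = 2


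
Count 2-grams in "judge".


Word: "judge" (length 5)
Number of 2-grams = length - 2 + 1 = 5 - 2 + 1
= 4


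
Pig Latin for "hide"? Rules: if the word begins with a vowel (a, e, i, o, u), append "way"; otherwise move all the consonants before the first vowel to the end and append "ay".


Word: "hide"
Starts with consonant(s) → move to end, add 'ay'
Consonant cluster: "h"
Pig Latin = "idehay"


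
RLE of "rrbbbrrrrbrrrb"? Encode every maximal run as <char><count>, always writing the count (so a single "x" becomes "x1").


String: "rrbbbrrrrbrrrb"
Scanning for consecutive runs:
  'r' x 2
  'b' x 3
  'r' x 4
  'b' x 1
  'r' x 3
  'b' x 1
RLE = "r2b3r4b1r3b1"


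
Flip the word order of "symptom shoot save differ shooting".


Original: "symptom shoot save differ shooting"
Words (1..n): symptom | shoot | save | differ | shooting
Reversed (n..1): shooting | differ | save | shoot | symptom
Result = "shooting differ save shoot symptom"


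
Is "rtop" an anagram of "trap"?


Word 1: "trap" → sorted: aprt
Word 2: "rtop" → sorted: oprt
Same letters? aprt != oprt
Anagram = No


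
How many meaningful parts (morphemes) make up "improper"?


Word: "improper"
Morphemes: im- / proper
Each morpheme carries meaning
= 2 morphemes


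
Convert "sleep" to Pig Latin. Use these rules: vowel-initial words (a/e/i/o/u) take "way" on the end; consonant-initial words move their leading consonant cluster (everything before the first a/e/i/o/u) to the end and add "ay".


Word: "sleep"
Starts with consonant(s) → move to end, add 'ay'
Consonant cluster: "sl"
Pig Latin = "eepslay"


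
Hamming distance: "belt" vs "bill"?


Comparing character by character (same length = 4):
  Pos 0: 'b' vs 'b' =
  Pos 1: 'e' vs 'i' !=
  Pos 2: 'l' vs 'l' =
  Pos 3: 't' vs 'l' !=
Hamming distance = 2


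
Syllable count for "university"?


Word: "university"
Syllable breakdown: u · ni · ver · si · ty
Counting: 5 parts
= 5 syllables


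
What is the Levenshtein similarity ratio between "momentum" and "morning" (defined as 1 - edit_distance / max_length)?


Word 1: "momentum" (length 8)
Word 2: "morning" (length 7)
One optimal edit sequence:
  1. keep 'm'
  2. keep 'o'
  3. delete 'm'  (+1)
  4. substitute 'e' -> 'r'  (+1)
  5. keep 'n'
  6. substitute 't' -> 'i'  (+1)
  7. substitute 'u' -> 'n'  (+1)
  8. substitute 'm' -> 'g'  (+1)
Edit distance = 5
Max length = max(8, 7) = 8
Similarity = 1 - 5/8
= 0.3750


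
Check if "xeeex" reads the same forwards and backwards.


Word: "xeeex"
Reversed: "xeeex"
Forward == Backward? xeeex == xeeex
Palindrome = Yes


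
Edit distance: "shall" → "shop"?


Word 1: "shall" (length 5)
Word 2: "shop" (length 4)
One optimal edit sequence (insert/delete/substitute each cost 1):
  1. keep 's'
  2. keep 'h'
  3. delete 'a'  (+1)
  4. substitute 'l' -> 'o'  (+1)
  5. substitute 'l' -> 'p'  (+1)
Total edit operations: 3
Edit distance = 3


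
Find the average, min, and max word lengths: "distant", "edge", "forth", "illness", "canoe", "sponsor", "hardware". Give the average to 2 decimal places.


Lengths: "distant"=7, "edge"=4, "forth"=5, "illness"=7, "canoe"=5, "sponsor"=7, "hardware"=8
Sum = 43, Count = 7
Average = 43/7 = 6.14
= avg=6.14, min=4, max=8


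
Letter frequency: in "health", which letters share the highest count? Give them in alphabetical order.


Word: "health"
Letter counts:
  'a': 1
  'e': 1
  'h': 2
  'l': 1
  't': 1
Maximum count = 2
Most frequent = 'h' (2 times each)


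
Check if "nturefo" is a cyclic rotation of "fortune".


Word: "fortune", Candidate: "nturefo"
Method: check if candidate is substring of word+word
"fortunefortune" contains "nturefo"? No
Is rotation = No


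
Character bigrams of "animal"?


Word: "animal" (length 6)
Number of bigrams = 6 - 2 + 1 = 5
  Position 0: "an"
  Position 1: "ni"
  Position 2: "im"
  Position 3: "ma"
  Position 4: "al"
Bigrams = "an", "ni", "im", "ma", "al"


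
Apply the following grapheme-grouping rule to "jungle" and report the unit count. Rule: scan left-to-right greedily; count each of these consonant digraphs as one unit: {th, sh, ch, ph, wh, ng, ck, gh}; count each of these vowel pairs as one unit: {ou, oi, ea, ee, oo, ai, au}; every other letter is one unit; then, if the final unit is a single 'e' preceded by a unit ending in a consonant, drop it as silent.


Word: "jungle" (6 letters)
Left-to-right scan:
  [1] 'j' (letter)
  [2] 'u' (letter)
  [3] 'ng' (digraph)
  [4] 'l' (letter)
  [5] 'e' (letter)
Units from scan: 5
Final unit is 'e' after a consonant -> drop as silent (-1)
Sound units = 4 units


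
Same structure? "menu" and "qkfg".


Pattern of "menu": [0, 1, 2, 3]
Pattern of "qkfg": [0, 1, 2, 3]
Patterns match
Same pattern = Yes


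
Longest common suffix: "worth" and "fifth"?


Word 1: "worth"
Word 2: "fifth"
Comparing from end:
  Pos -1: 'h' == 'h'
  Pos -2: 't' == 't'
  Pos -3: 'r' != 'f' (stop)
LCS = "th" (length 2)


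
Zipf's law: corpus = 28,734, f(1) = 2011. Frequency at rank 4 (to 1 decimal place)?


Zipf's law: f(r) = f(1) / r
f(1) = 2011
f(4) = 2011 / 4
= 502.8 occurrences


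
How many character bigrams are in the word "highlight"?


Word: "highlight" (length 9)
Number of 2-grams = length - 2 + 1 = 9 - 2 + 1
= 8


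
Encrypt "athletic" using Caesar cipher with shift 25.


Word: "athletic"
Shift: 25
Each letter → (letter + shift) mod 26:
  'a' (0) + 25 = 25 → 'z'
  't' (19) + 25 = 18 → 's'
  'h' (7) + 25 = 6 → 'g'
  'l' (11) + 25 = 10 → 'k'
  'e' (4) + 25 = 3 → 'd'
  't' (19) + 25 = 18 → 's'
  'i' (8) + 25 = 7 → 'h'
  'c' (2) + 25 = 1 → 'b'
Result = "zsgkdshb"


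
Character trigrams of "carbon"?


Word: "carbon" (length 6)
Number of trigrams = 6 - 3 + 1 = 4
  Position 0: "car"
  Position 1: "arb"
  Position 2: "rbo"
  Position 3: "bon"
Trigrams = "car", "arb", "rbo", "bon"


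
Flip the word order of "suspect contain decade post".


Original: "suspect contain decade post"
Words (1..n): suspect | contain | decade | post
Reversed (n..1): post | decade | contain | suspect
Result = "post decade contain suspect"


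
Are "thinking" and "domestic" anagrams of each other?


Word 1: "thinking" → sorted: ghiiknnt
Word 2: "domestic" → sorted: cdeimost
Same letters? ghiiknnt != cdeimost
Anagram = No


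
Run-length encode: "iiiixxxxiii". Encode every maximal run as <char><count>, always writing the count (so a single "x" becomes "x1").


String: "iiiixxxxiii"
Scanning for consecutive runs:
  'i' x 4
  'x' x 4
  'i' x 3
RLE = "i4x4i3"


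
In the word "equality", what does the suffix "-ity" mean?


Suffix: -ity
Example: equality (equal + -ity)
Meaning = quality of


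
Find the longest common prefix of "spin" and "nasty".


Word 1: "spin"
Word 2: "nasty"
Comparing from start:
  Pos 0: 's' != 'n' (stop)
LCP = "" (length 0)


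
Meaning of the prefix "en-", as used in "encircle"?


Prefix: en-
As in: encircle -> en- + circle
Meaning = cause to / put into


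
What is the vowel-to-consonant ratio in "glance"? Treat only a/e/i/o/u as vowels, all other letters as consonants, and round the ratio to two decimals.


Word: "glance"
Vowels (a,e,i,o,u): 2
Consonants: 4
Ratio = 2/4
= 0.50


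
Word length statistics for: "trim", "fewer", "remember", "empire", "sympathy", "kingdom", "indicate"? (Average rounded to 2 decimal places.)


Lengths: "trim"=4, "fewer"=5, "remember"=8, "empire"=6, "sympathy"=8, "kingdom"=7, "indicate"=8
Sum = 46, Count = 7
Average = 46/7 = 6.57
= avg=6.57, min=4, max=8


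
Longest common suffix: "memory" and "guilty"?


Word 1: "memory"
Word 2: "guilty"
Comparing from end:
  Pos -1: 'y' == 'y'
  Pos -2: 'r' != 't' (stop)
LCS = "y" (length 1)


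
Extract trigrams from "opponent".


Word: "opponent" (length 8)
Number of trigrams = 8 - 3 + 1 = 6
  Position 0: "opp"
  Position 1: "ppo"
  Position 2: "pon"
  Position 3: "one"
  Position 4: "nen"
  Position 5: "ent"
Trigrams = "opp", "ppo", "pon", "one", "nen", "ent"


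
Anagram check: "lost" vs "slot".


Word 1: "lost" → sorted: lost
Word 2: "slot" → sorted: lost
Same letters? lost == lost
Anagram = Yes


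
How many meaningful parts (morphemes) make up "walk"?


Word: "walk"
Morphemes: walk
Each morpheme carries meaning
= 1 morpheme


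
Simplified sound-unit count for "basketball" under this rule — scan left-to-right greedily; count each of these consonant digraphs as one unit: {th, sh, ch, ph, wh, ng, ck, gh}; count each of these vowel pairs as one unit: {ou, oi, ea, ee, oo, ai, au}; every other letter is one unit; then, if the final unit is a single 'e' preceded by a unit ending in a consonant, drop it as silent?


Word: "basketball" (10 letters)
Left-to-right scan:
  1. 'b' (letter)
  2. 'a' (letter)
  3. 's' (letter)
  4. 'k' (letter)
  5. 'e' (letter)
  6. 't' (letter)
  7. 'b' (letter)
  8. 'a' (letter)
  9. 'l' (letter)
  10. 'l' (letter)
Units from scan: 10
Sound units = 10 units


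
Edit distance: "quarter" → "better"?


Word 1: "quarter" (length 7)
Word 2: "better" (length 6)
One optimal edit sequence (insert/delete/substitute each cost 1):
  1. delete 'q'  (+1)
  2. substitute 'u' -> 'b'  (+1)
  3. substitute 'a' -> 'e'  (+1)
  4. substitute 'r' -> 't'  (+1)
  5. keep 't'
  6. keep 'e'
  7. keep 'r'
Total edit operations: 4
Edit distance = 4


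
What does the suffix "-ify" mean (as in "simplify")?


Suffix: -ify
Example: simplify (simple + -ify, with a spelling change)
Meaning = to make


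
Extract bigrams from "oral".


Word: "oral" (length 4)
Number of bigrams = 4 - 2 + 1 = 3
  Position 0: "or"
  Position 1: "ra"
  Position 2: "al"
Bigrams = "or", "ra", "al"


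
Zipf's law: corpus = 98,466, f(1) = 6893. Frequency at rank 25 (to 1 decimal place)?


Zipf's law: f(r) = f(1) / r
f(1) = 6893
f(25) = 6893 / 25
= 275.7 occurrences


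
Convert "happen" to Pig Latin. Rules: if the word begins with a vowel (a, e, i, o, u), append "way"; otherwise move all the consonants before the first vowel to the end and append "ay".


Word: "happen"
Starts with consonant(s) → move to end, add 'ay'
Consonant cluster: "h"
Pig Latin = "appenhay"


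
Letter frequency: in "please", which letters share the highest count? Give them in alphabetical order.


Word: "please"
Letter counts:
  'a': 1
  'e': 2
  'l': 1
  'p': 1
  's': 1
Maximum count = 2
Most frequent = 'e' (2 times each)


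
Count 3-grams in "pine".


Word: "pine" (length 4)
Number of 3-grams = length - 3 + 1 = 4 - 3 + 1
= 2


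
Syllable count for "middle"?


Word: "middle"
Syllable breakdown: mid | dle
Counting: 2 parts
= 2 syllables


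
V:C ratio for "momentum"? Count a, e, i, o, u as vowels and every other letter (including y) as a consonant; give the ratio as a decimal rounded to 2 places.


Word: "momentum"
Vowels (a,e,i,o,u): 3
Consonants: 5
Ratio = 3/5
= 0.60


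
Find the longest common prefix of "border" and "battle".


Word 1: "border"
Word 2: "battle"
Comparing from start:
  Pos 0: 'b' == 'b'
  Pos 1: 'o' != 'a' (stop)
LCP = "b" (length 1)


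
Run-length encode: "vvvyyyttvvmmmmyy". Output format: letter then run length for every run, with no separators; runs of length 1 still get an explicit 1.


String: "vvvyyyttvvmmmmyy"
Scanning for consecutive runs:
  'v' x 3
  'y' x 3
  't' x 2
  'v' x 2
  'm' x 4
  'y' x 2
RLE = "v3y3t2v2m4y2"


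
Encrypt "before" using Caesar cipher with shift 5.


Word: "before"
Shift: 5
Each letter → (letter + shift) mod 26:
  'b' (1) + 5 = 6 → 'g'
  'e' (4) + 5 = 9 → 'j'
  'f' (5) + 5 = 10 → 'k'
  'o' (14) + 5 = 19 → 't'
  'r' (17) + 5 = 22 → 'w'
  'e' (4) + 5 = 9 → 'j'
Result = "gjktwj"


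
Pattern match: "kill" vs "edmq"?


Pattern of "kill": [0, 1, 2, 2]
Pattern of "edmq": [0, 1, 2, 3]
Patterns do not match
Same pattern = No


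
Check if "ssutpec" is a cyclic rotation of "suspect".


Word: "suspect", Candidate: "ssutpec"
Method: check if candidate is substring of word+word
"suspectsuspect" contains "ssutpec"? No
Is rotation = No


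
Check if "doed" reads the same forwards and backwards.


Word: "doed"
Reversed: "deod"
Forward == Backward? doed != deod
Palindrome = No


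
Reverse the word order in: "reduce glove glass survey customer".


Original: "reduce glove glass survey customer"
Words (1..n): reduce | glove | glass | survey | customer
Reversed (n..1): customer | survey | glass | glove | reduce
Result = "customer survey glass glove reduce"


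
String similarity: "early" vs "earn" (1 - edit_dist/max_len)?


Word 1: "early" (length 5)
Word 2: "earn" (length 4)
One optimal edit sequence:
  1. keep 'e'
  2. keep 'a'
  3. keep 'r'
  4. delete 'l'  (+1)
  5. substitute 'y' -> 'n'  (+1)
Edit distance = 2
Max length = max(5, 4) = 5
Similarity = 1 - 2/5
= 0.6000


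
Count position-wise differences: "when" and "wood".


Comparing character by character (same length = 4):
  Pos 0: 'w' vs 'w' =
  Pos 1: 'h' vs 'o' !=
  Pos 2: 'e' vs 'o' !=
  Pos 3: 'n' vs 'd' !=
Hamming distance = 3


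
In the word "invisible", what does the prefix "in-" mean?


Prefix: in-
Example: invisible = in- + visible
Meaning = not / into


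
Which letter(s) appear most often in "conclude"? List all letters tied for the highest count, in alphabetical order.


Word: "conclude"
Letter counts:
  'c': 2
  'd': 1
  'e': 1
  'l': 1
  'n': 1
  'o': 1
  'u': 1
Maximum count = 2
Most frequent = 'c' (2 times each)


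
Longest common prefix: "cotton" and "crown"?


Word 1: "cotton"
Word 2: "crown"
Comparing from start:
  Pos 0: 'c' == 'c'
  Pos 1: 'o' != 'r' (stop)
LCP = "c" (length 1)


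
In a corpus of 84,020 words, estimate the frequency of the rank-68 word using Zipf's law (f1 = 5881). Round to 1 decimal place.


Zipf's law: f(r) = f(1) / r
f(1) = 5881
f(68) = 5881 / 68
= 86.5 occurrences


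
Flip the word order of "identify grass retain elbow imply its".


Original: "identify grass retain elbow imply its"
Words (1..n): identify | grass | retain | elbow | imply | its
Reversed (n..1): its | imply | elbow | retain | grass | identify
Result = "its imply elbow retain grass identify"


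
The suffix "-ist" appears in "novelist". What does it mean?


Suffix: -ist
Example: novelist (novel + -ist)
Meaning = one who practices


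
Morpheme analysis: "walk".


Word: "walk"
Morphemes: walk
Each morpheme carries meaning
= 1 morpheme


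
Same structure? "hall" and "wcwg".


Pattern of "hall": [0, 1, 2, 2]
Pattern of "wcwg": [0, 1, 0, 2]
Patterns do not match
Same pattern = No


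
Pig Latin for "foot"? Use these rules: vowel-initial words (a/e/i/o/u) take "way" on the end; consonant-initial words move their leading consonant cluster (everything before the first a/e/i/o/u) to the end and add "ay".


Word: "foot"
Starts with consonant(s) → move to end, add 'ay'
Consonant cluster: "f"
Pig Latin = "ootfay"


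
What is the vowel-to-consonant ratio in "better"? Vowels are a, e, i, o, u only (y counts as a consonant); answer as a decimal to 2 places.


Word: "better"
Vowels (a,e,i,o,u): 2
Consonants: 4
Ratio = 2/4
= 0.50


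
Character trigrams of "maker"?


Word: "maker" (length 5)
Number of trigrams = 5 - 3 + 1 = 3
  Position 0: "mak"
  Position 1: "ake"
  Position 2: "ker"
Trigrams = "mak", "ake", "ker"


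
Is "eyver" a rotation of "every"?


Word: "every", Candidate: "eyver"
Method: check if candidate is substring of word+word
"everyevery" contains "eyver"? No
Is rotation = No


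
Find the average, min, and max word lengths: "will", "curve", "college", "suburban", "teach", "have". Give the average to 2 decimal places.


Lengths: "will"=4, "curve"=5, "college"=7, "suburban"=8, "teach"=5, "have"=4
Sum = 33, Count = 6
Average = 33/6 = 5.50
= avg=5.50, min=4, max=8


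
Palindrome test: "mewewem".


Word: "mewewem"
Reversed: "mewewem"
Forward == Backward? mewewem == mewewem
Palindrome = Yes


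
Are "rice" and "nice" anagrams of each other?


Word 1: "rice" → sorted: ceir
Word 2: "nice" → sorted: cein
Same letters? ceir != cein
Anagram = No


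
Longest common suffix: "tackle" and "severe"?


Word 1: "tackle"
Word 2: "severe"
Comparing from end:
  Pos -1: 'e' == 'e'
  Pos -2: 'l' != 'r' (stop)
LCS = "e" (length 1)


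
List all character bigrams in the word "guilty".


Word: "guilty" (length 6)
Number of bigrams = 6 - 2 + 1 = 5
  Position 0: "gu"
  Position 1: "ui"
  Position 2: "il"
  Position 3: "lt"
  Position 4: "ty"
Bigrams = "gu", "ui", "il", "lt", "ty"


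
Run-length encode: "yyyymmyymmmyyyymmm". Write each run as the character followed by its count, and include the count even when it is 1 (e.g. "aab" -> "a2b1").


String: "yyyymmyymmmyyyymmm"
Scanning for consecutive runs:
  'y' x 4
  'm' x 2
  'y' x 2
  'm' x 3
  'y' x 4
  'm' x 3
RLE = "y4m2y2m3y4m3"


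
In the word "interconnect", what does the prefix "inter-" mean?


Prefix: inter-
Example: interconnect (inter- + connect)
Meaning = between


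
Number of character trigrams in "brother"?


Word: "brother" (length 7)
Number of 3-grams = length - 3 + 1 = 7 - 3 + 1
= 5


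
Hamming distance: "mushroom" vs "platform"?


Comparing character by character (same length = 8):
  Pos 0: 'm' vs 'p' !=
  Pos 1: 'u' vs 'l' !=
  Pos 2: 's' vs 'a' !=
  Pos 3: 'h' vs 't' !=
  Pos 4: 'r' vs 'f' !=
  Pos 5: 'o' vs 'o' =
  Pos 6: 'o' vs 'r' !=
  Pos 7: 'm' vs 'm' =
Hamming distance = 6


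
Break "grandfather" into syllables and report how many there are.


Word: "grandfather"
Syllable breakdown: grand | fa | ther
Counting: 3 parts
= 3 syllables


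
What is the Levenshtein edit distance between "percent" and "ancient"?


Word 1: "percent" (length 7)
Word 2: "ancient" (length 7)
One optimal edit sequence (insert/delete/substitute each cost 1):
  1. substitute 'p' -> 'a'  (+1)
  2. substitute 'e' -> 'n'  (+1)
  3. substitute 'r' -> 'c'  (+1)
  4. substitute 'c' -> 'i'  (+1)
  5. keep 'e'
  6. keep 'n'
  7. keep 't'
Total edit operations: 4
Edit distance = 4


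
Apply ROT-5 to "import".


Word: "import"
Shift: 5
Each letter → (letter + shift) mod 26:
  'i' (8) + 5 = 13 → 'n'
  'm' (12) + 5 = 17 → 'r'
  'p' (15) + 5 = 20 → 'u'
  'o' (14) + 5 = 19 → 't'
  'r' (17) + 5 = 22 → 'w'
  't' (19) + 5 = 24 → 'y'
Result = "nrutwy"


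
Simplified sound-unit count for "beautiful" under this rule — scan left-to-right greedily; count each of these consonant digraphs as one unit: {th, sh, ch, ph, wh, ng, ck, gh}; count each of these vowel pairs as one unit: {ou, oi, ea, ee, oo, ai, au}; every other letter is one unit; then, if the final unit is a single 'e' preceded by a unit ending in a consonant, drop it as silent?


Word: "beautiful" (9 letters)
Left-to-right scan:
  [1] 'b' (letter)
  [2] 'ea' (vowel-pair)
  [3] 'u' (letter)
  [4] 't' (letter)
  [5] 'i' (letter)
  [6] 'f' (letter)
  [7] 'u' (letter)
  [8] 'l' (letter)
Units from scan: 8
Sound units = 8 units


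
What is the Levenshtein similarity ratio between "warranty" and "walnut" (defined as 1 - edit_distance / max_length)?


Word 1: "warranty" (length 8)
Word 2: "walnut" (length 6)
One optimal edit sequence:
  1. keep 'w'
  2. keep 'a'
  3. delete 'r'  (+1)
  4. delete 'r'  (+1)
  5. substitute 'a' -> 'l'  (+1)
  6. keep 'n'
  7. substitute 't' -> 'u'  (+1)
  8. substitute 'y' -> 't'  (+1)
Edit distance = 5
Max length = max(8, 6) = 8
Similarity = 1 - 5/8
= 0.3750


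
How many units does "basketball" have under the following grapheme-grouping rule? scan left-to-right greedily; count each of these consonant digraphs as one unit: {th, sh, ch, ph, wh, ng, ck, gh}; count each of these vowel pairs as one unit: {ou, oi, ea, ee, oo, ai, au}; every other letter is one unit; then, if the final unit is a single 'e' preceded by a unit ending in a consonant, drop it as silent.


Word: "basketball" (10 letters)
Left-to-right scan:
  1. 'b' (letter)
  2. 'a' (letter)
  3. 's' (letter)
  4. 'k' (letter)
  5. 'e' (letter)
  6. 't' (letter)
  7. 'b' (letter)
  8. 'a' (letter)
  9. 'l' (letter)
  10. 'l' (letter)
Units from scan: 10
Sound units = 10 units


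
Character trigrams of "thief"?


Word: "thief" (length 5)
Number of trigrams = 5 - 3 + 1 = 3
  Position 0: "thi"
  Position 1: "hie"
  Position 2: "ief"
Trigrams = "thi", "hie", "ief"


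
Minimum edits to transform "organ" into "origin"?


Word 1: "organ" (length 5)
Word 2: "origin" (length 6)
One optimal edit sequence (insert/delete/substitute each cost 1):
  1. keep 'o'
  2. keep 'r'
  3. insert 'i'  (+1)
  4. keep 'g'
  5. substitute 'a' -> 'i'  (+1)
  6. keep 'n'
Total edit operations: 2
Edit distance = 2


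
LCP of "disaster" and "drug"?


Word 1: "disaster"
Word 2: "drug"
Comparing from start:
  Pos 0: 'd' == 'd'
  Pos 1: 'i' != 'r' (stop)
LCP = "d" (length 1)


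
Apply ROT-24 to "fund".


Word: "fund"
Shift: 24
Each letter → (letter + shift) mod 26:
  'f' (5) + 24 = 3 → 'd'
  'u' (20) + 24 = 18 → 's'
  'n' (13) + 24 = 11 → 'l'
  'd' (3) + 24 = 1 → 'b'
Result = "dslb"


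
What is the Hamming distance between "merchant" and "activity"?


Comparing character by character (same length = 8):
  Pos 0: 'm' vs 'a' !=
  Pos 1: 'e' vs 'c' !=
  Pos 2: 'r' vs 't' !=
  Pos 3: 'c' vs 'i' !=
  Pos 4: 'h' vs 'v' !=
  Pos 5: 'a' vs 'i' !=
  Pos 6: 'n' vs 't' !=
  Pos 7: 't' vs 'y' !=
Hamming distance = 8


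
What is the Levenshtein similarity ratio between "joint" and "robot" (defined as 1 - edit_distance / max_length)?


Word 1: "joint" (length 5)
Word 2: "robot" (length 5)
One optimal edit sequence:
  1. substitute 'j' -> 'r'  (+1)
  2. keep 'o'
  3. substitute 'i' -> 'b'  (+1)
  4. substitute 'n' -> 'o'  (+1)
  5. keep 't'
Edit distance = 3
Max length = max(5, 5) = 5
Similarity = 1 - 3/5
= 0.4000


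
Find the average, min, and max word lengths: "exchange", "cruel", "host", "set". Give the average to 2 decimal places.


Lengths: "exchange"=8, "cruel"=5, "host"=4, "set"=3
Sum = 20, Count = 4
Average = 20/4 = 5.00
= avg=5.00, min=3, max=8


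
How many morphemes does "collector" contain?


Word: "collector"
Morphemes: collect | -or
Each morpheme carries meaning
= 2 morphemes


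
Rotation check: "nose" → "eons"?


Word: "nose", Candidate: "eons"
Method: check if candidate is substring of word+word
"nosenose" contains "eons"? No
Is rotation = No


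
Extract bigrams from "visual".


Word: "visual" (length 6)
Number of bigrams = 6 - 2 + 1 = 5
  Position 0: "vi"
  Position 1: "is"
  Position 2: "su"
  Position 3: "ua"
  Position 4: "al"
Bigrams = "vi", "is", "su", "ua", "al"


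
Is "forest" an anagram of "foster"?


Word 1: "foster" → sorted: eforst
Word 2: "forest" → sorted: eforst
Same letters? eforst == eforst
Anagram = Yes


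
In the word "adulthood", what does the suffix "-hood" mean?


Suffix: -hood
Example: adulthood (adult + -hood)
Meaning = state / condition


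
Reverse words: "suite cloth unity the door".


Original: "suite cloth unity the door"
Words (1..n): suite | cloth | unity | the | door
Reversed (n..1): door | the | unity | cloth | suite
Result = "door the unity cloth suite"


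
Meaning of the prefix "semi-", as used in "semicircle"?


Prefix: semi-
As in: semicircle -> semi- + circle
Meaning = half


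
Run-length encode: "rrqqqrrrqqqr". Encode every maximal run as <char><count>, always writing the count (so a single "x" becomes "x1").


String: "rrqqqrrrqqqr"
Scanning for consecutive runs:
  'r' x 2
  'q' x 3
  'r' x 3
  'q' x 3
  'r' x 1
RLE = "r2q3r3q3r1"


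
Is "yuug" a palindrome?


Word: "yuug"
Reversed: "guuy"
Forward == Backward? yuug != guuy
Palindrome = No


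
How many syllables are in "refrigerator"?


Word: "refrigerator"
Syllable breakdown: re-frig-er-a-tor
Counting: 5 parts
= 5 syllables


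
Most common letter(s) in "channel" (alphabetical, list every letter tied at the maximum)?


Word: "channel"
Letter counts:
  'a': 1
  'c': 1
  'e': 1
  'h': 1
  'l': 1
  'n': 2
Maximum count = 2
Most frequent = 'n' (2 times each)


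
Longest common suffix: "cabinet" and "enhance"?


Word 1: "cabinet"
Word 2: "enhance"
Comparing from end:
  Pos -1: 't' != 'e' (stop)
LCS = "" (length 0)


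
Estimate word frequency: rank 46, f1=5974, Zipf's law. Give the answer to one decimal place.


Zipf's law: f(r) = f(1) / r
f(1) = 5974
f(46) = 5974 / 46
= 129.9 occurrences


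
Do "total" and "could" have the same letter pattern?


Pattern of "total": [0, 1, 0, 2, 3]
Pattern of "could": [0, 1, 2, 3, 4]
Patterns do not match
Same pattern = No


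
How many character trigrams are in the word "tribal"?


Word: "tribal" (length 6)
Number of 3-grams = length - 3 + 1 = 6 - 3 + 1
= 4


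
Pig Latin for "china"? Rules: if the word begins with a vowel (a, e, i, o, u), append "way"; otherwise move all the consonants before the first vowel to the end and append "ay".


Word: "china"
Starts with consonant(s) → move to end, add 'ay'
Consonant cluster: "ch"
Pig Latin = "inachay"


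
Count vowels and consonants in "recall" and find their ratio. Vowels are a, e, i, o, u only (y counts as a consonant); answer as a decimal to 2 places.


Word: "recall"
Vowels (a,e,i,o,u): 2
Consonants: 4
Ratio = 2/4
= 0.50


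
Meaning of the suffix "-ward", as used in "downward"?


Suffix: -ward
As in: downward -> down + -ward
Meaning = in the direction of


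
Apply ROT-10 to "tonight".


Word: "tonight"
Shift: 10
Each letter → (letter + shift) mod 26:
  't' (19) + 10 = 3 → 'd'
  'o' (14) + 10 = 24 → 'y'
  'n' (13) + 10 = 23 → 'x'
  'i' (8) + 10 = 18 → 's'
  'g' (6) + 10 = 16 → 'q'
  'h' (7) + 10 = 17 → 'r'
  't' (19) + 10 = 3 → 'd'
Result = "dyxsqrd"


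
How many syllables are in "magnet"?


Word: "magnet"
Syllable breakdown: mag / net
Counting: 2 parts
= 2 syllables


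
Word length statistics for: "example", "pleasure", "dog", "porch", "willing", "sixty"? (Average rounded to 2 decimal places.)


Lengths: "example"=7, "pleasure"=8, "dog"=3, "porch"=5, "willing"=7, "sixty"=5
Sum = 35, Count = 6
Average = 35/6 = 5.83
= avg=5.83, min=3, max=8


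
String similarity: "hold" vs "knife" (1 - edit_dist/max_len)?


Word 1: "hold" (length 4)
Word 2: "knife" (length 5)
One optimal edit sequence:
  1. insert 'k'  (+1)
  2. substitute 'h' -> 'n'  (+1)
  3. substitute 'o' -> 'i'  (+1)
  4. substitute 'l' -> 'f'  (+1)
  5. substitute 'd' -> 'e'  (+1)
Edit distance = 5
Max length = max(4, 5) = 5
Similarity = 1 - 5/5
= 0.0000


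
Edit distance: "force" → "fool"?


Word 1: "force" (length 5)
Word 2: "fool" (length 4)
One optimal edit sequence (insert/delete/substitute each cost 1):
  1. keep 'f'
  2. keep 'o'
  3. delete 'r'  (+1)
  4. substitute 'c' -> 'o'  (+1)
  5. substitute 'e' -> 'l'  (+1)
Total edit operations: 3
Edit distance = 3


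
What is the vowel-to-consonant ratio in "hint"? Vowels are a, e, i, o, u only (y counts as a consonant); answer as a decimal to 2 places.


Word: "hint"
Vowels (a,e,i,o,u): 1
Consonants: 3
Ratio = 1/3
= 0.33


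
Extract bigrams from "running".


Word: "running" (length 7)
Number of bigrams = 7 - 2 + 1 = 6
  Position 0: "ru"
  Position 1: "un"
  Position 2: "nn"
  Position 3: "ni"
  Position 4: "in"
  Position 5: "ng"
Bigrams = "ru", "un", "nn", "ni", "in", "ng"


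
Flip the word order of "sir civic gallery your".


Original: "sir civic gallery your"
Words (1..n): sir | civic | gallery | your
Reversed (n..1): your | gallery | civic | sir
Result = "your gallery civic sir"


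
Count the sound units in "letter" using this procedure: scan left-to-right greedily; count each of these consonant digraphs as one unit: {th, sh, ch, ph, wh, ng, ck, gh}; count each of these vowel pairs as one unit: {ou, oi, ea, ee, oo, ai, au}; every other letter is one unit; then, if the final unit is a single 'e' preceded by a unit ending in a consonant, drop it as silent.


Word: "letter" (6 letters)
Left-to-right scan:
  [1] 'l' (letter)
  [2] 'e' (letter)
  [3] 't' (letter)
  [4] 't' (letter)
  [5] 'e' (letter)
  [6] 'r' (letter)
Units from scan: 6
Sound units = 6 units


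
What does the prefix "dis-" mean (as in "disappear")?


Prefix: dis-
Example: disappear = dis- + appear
Meaning = not / opposite


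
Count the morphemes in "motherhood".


Word: "motherhood"
Morphemes: mother | -hood
Each morpheme carries meaning
= 2 morphemes


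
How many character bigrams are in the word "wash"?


Word: "wash" (length 4)
Number of 2-grams = length - 2 + 1 = 4 - 2 + 1
= 3


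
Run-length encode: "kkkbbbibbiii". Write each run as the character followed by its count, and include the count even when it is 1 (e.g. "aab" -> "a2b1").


String: "kkkbbbibbiii"
Scanning for consecutive runs:
  'k' x 3
  'b' x 3
  'i' x 1
  'b' x 2
  'i' x 3
RLE = "k3b3i1b2i3"


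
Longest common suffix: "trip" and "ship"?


Word 1: "trip"
Word 2: "ship"
Comparing from end:
  Pos -1: 'p' == 'p'
  Pos -2: 'i' == 'i'
  Pos -3: 'r' != 'h' (stop)
LCS = "ip" (length 2)


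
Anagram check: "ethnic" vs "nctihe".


Word 1: "ethnic" → sorted: cehint
Word 2: "nctihe" → sorted: cehint
Same letters? cehint == cehint
Anagram = Yes


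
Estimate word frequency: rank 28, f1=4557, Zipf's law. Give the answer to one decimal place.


Zipf's law: f(r) = f(1) / r
f(1) = 4557
f(28) = 4557 / 28
= 162.8 occurrences


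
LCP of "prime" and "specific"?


Word 1: "prime"
Word 2: "specific"
Comparing from start:
  Pos 0: 'p' != 's' (stop)
LCP = "" (length 0)


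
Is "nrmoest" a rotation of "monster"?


Word: "monster", Candidate: "nrmoest"
Method: check if candidate is substring of word+word
"monstermonster" contains "nrmoest"? No
Is rotation = No


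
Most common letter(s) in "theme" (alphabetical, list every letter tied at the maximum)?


Word: "theme"
Letter counts:
  'e': 2
  'h': 1
  'm': 1
  't': 1
Maximum count = 2
Most frequent = 'e' (2 times each)


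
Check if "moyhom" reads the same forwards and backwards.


Word: "moyhom"
Reversed: "mohyom"
Forward == Backward? moyhom != mohyom
Palindrome = No


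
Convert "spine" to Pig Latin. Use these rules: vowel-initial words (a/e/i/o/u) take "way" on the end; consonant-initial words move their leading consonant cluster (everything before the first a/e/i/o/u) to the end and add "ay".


Word: "spine"
Starts with consonant(s) → move to end, add 'ay'
Consonant cluster: "sp"
Pig Latin = "inespay"


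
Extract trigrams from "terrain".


Word: "terrain" (length 7)
Number of trigrams = 7 - 3 + 1 = 5
  Position 0: "ter"
  Position 1: "err"
  Position 2: "rra"
  Position 3: "rai"
  Position 4: "ain"
Trigrams = "ter", "err", "rra", "rai", "ain"


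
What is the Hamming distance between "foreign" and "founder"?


Comparing character by character (same length = 7):
  Pos 0: 'f' vs 'f' =
  Pos 1: 'o' vs 'o' =
  Pos 2: 'r' vs 'u' !=
  Pos 3: 'e' vs 'n' !=
  Pos 4: 'i' vs 'd' !=
  Pos 5: 'g' vs 'e' !=
  Pos 6: 'n' vs 'r' !=
Hamming distance = 5


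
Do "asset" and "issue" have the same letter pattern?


Pattern of "asset": [0, 1, 1, 2, 3]
Pattern of "issue": [0, 1, 1, 2, 3]
Patterns match
Same pattern = Yes


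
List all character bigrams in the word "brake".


Word: "brake" (length 5)
Number of bigrams = 5 - 2 + 1 = 4
  Position 0: "br"
  Position 1: "ra"
  Position 2: "ak"
  Position 3: "ke"
Bigrams = "br", "ra", "ak", "ke"


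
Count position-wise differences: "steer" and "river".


Comparing character by character (same length = 5):
  Pos 0: 's' vs 'r' !=
  Pos 1: 't' vs 'i' !=
  Pos 2: 'e' vs 'v' !=
  Pos 3: 'e' vs 'e' =
  Pos 4: 'r' vs 'r' =
Hamming distance = 3


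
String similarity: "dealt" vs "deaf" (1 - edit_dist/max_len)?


Word 1: "dealt" (length 5)
Word 2: "deaf" (length 4)
One optimal edit sequence:
  1. keep 'd'
  2. keep 'e'
  3. keep 'a'
  4. delete 'l'  (+1)
  5. substitute 't' -> 'f'  (+1)
Edit distance = 2
Max length = max(5, 4) = 5
Similarity = 1 - 2/5
= 0.6000


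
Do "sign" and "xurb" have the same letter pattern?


Pattern of "sign": [0, 1, 2, 3]
Pattern of "xurb": [0, 1, 2, 3]
Patterns match
Same pattern = Yes


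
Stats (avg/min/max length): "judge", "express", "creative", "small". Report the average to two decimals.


Lengths: "judge"=5, "express"=7, "creative"=8, "small"=5
Sum = 25, Count = 4
Average = 25/4 = 6.25
= avg=6.25, min=5, max=8


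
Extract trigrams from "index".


Word: "index" (length 5)
Number of trigrams = 5 - 3 + 1 = 3
  Position 0: "ind"
  Position 1: "nde"
  Position 2: "dex"
Trigrams = "ind", "nde", "dex"


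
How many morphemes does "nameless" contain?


Word: "nameless"
Morphemes: name | -less
Each morpheme carries meaning
= 2 morphemes


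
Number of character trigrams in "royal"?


Word: "royal" (length 5)
Number of 3-grams = length - 3 + 1 = 5 - 3 + 1
= 3


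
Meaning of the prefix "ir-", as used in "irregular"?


Prefix: ir-
Example: irregular = ir- + regular
Meaning = not


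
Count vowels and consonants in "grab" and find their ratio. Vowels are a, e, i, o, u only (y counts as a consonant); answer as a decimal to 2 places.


Word: "grab"
Vowels (a,e,i,o,u): 1
Consonants: 3
Ratio = 1/3
= 0.33


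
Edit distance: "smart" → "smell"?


Word 1: "smart" (length 5)
Word 2: "smell" (length 5)
One optimal edit sequence (insert/delete/substitute each cost 1):
  1. keep 's'
  2. keep 'm'
  3. substitute 'a' -> 'e'  (+1)
  4. substitute 'r' -> 'l'  (+1)
  5. substitute 't' -> 'l'  (+1)
Total edit operations: 3
Edit distance = 3


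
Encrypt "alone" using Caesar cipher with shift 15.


Word: "alone"
Shift: 15
Each letter → (letter + shift) mod 26:
  'a' (0) + 15 = 15 → 'p'
  'l' (11) + 15 = 0 → 'a'
  'o' (14) + 15 = 3 → 'd'
  'n' (13) + 15 = 2 → 'c'
  'e' (4) + 15 = 19 → 't'
Result = "padct"


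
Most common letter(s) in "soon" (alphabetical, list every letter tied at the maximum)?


Word: "soon"
Letter counts:
  'n': 1
  'o': 2
  's': 1
Maximum count = 2
Most frequent = 'o' (2 times each)


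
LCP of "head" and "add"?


Word 1: "head"
Word 2: "add"
Comparing from start:
  Pos 0: 'h' != 'a' (stop)
LCP = "" (length 0)


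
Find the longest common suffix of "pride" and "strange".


Word 1: "pride"
Word 2: "strange"
Comparing from end:
  Pos -1: 'e' == 'e'
  Pos -2: 'd' != 'g' (stop)
LCS = "e" (length 1)


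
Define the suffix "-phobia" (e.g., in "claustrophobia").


Suffix: -phobia
Example: claustrophobia = claustro- + -phobia
Meaning = fear of


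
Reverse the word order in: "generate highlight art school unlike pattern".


Original: "generate highlight art school unlike pattern"
Words (1..n): generate | highlight | art | school | unlike | pattern
Reversed (n..1): pattern | unlike | school | art | highlight | generate
Result = "pattern unlike school art highlight generate"


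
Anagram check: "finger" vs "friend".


Word 1: "finger" → sorted: efginr
Word 2: "friend" → sorted: definr
Same letters? efginr != definr
Anagram = No


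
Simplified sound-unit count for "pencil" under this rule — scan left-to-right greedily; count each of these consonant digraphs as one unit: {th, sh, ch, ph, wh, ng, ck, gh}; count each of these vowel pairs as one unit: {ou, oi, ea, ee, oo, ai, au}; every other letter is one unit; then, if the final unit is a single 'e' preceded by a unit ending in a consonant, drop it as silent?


Word: "pencil" (6 letters)
Left-to-right scan:
  (1) 'p' (letter)
  (2) 'e' (letter)
  (3) 'n' (letter)
  (4) 'c' (letter)
  (5) 'i' (letter)
  (6) 'l' (letter)
Units from scan: 6
Sound units = 6 units


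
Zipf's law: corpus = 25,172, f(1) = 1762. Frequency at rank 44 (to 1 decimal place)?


Zipf's law: f(r) = f(1) / r
f(1) = 1762
f(44) = 1762 / 44
= 40.0 occurrences


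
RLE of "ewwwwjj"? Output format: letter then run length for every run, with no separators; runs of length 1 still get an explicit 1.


String: "ewwwwjj"
Scanning for consecutive runs:
  'e' x 1
  'w' x 4
  'j' x 2
RLE = "e1w4j2"


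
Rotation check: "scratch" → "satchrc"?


Word: "scratch", Candidate: "satchrc"
Method: check if candidate is substring of word+word
"scratchscratch" contains "satchrc"? No
Is rotation = No


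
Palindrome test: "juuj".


Word: "juuj"
Reversed: "juuj"
Forward == Backward? juuj == juuj
Palindrome = Yes


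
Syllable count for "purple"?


Word: "purple"
Syllable breakdown: pur / ple
Counting: 2 parts
= 2 syllables


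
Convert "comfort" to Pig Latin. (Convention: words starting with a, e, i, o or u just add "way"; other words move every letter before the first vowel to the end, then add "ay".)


Word: "comfort"
Starts with consonant(s) → move to end, add 'ay'
Consonant cluster: "c"
Pig Latin = "omfortcay"


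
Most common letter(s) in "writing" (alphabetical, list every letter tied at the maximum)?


Word: "writing"
Letter counts:
  'g': 1
  'i': 2
  'n': 1
  'r': 1
  't': 1
  'w': 1
Maximum count = 2
Most frequent = 'i' (2 times each)


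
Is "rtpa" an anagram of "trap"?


Word 1: "trap" → sorted: aprt
Word 2: "rtpa" → sorted: aprt
Same letters? aprt == aprt
Anagram = Yes


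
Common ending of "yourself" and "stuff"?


Word 1: "yourself"
Word 2: "stuff"
Comparing from end:
  Pos -1: 'f' == 'f'
  Pos -2: 'l' != 'f' (stop)
LCS = "f" (length 1)


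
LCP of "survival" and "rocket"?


Word 1: "survival"
Word 2: "rocket"
Comparing from start:
  Pos 0: 's' != 'r' (stop)
LCP = "" (length 0)


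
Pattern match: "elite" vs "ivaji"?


Pattern of "elite": [0, 1, 2, 3, 0]
Pattern of "ivaji": [0, 1, 2, 3, 0]
Patterns match
Same pattern = Yes


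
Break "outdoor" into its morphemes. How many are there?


Word: "outdoor"
Morphemes: out- / door
Each morpheme carries meaning
= 2 morphemes


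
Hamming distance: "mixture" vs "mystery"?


Comparing character by character (same length = 7):
  Pos 0: 'm' vs 'm' =
  Pos 1: 'i' vs 'y' !=
  Pos 2: 'x' vs 's' !=
  Pos 3: 't' vs 't' =
  Pos 4: 'u' vs 'e' !=
  Pos 5: 'r' vs 'r' =
  Pos 6: 'e' vs 'y' !=
Hamming distance = 4


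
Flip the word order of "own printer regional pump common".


Original: "own printer regional pump common"
Words (1..n): own | printer | regional | pump | common
Reversed (n..1): common | pump | regional | printer | own
Result = "common pump regional printer own"


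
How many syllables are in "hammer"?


Word: "hammer"
Syllable breakdown: ham / mer
Counting: 2 parts
= 2 syllables


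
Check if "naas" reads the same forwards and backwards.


Word: "naas"
Reversed: "saan"
Forward == Backward? naas != saan
Palindrome = No


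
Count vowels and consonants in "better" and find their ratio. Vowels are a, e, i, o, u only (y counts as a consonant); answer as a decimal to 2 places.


Word: "better"
Vowels (a,e,i,o,u): 2
Consonants: 4
Ratio = 2/4
= 0.50


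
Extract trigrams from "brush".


Word: "brush" (length 5)
Number of trigrams = 5 - 3 + 1 = 3
  Position 0: "bru"
  Position 1: "rus"
  Position 2: "ush"
Trigrams = "bru", "rus", "ush"


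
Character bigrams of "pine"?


Word: "pine" (length 4)
Number of bigrams = 4 - 2 + 1 = 3
  Position 0: "pi"
  Position 1: "in"
  Position 2: "ne"
Bigrams = "pi", "in", "ne"


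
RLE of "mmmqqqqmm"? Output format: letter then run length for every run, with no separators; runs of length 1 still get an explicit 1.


String: "mmmqqqqmm"
Scanning for consecutive runs:
  'm' x 3
  'q' x 4
  'm' x 2
RLE = "m3q4m2"
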